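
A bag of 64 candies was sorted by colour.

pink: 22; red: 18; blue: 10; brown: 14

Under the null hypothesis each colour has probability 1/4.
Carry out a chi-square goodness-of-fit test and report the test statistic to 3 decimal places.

Expected count for each of the 4 categories: 64/4 = 16.
χ² = (22−16)²/16 + (18−16)²/16 + (10−16)²/16 + (14−16)²/16
   = 2.2500 + 0.2500 + 2.2500 + 0.2500
Sum = 5.000

5.000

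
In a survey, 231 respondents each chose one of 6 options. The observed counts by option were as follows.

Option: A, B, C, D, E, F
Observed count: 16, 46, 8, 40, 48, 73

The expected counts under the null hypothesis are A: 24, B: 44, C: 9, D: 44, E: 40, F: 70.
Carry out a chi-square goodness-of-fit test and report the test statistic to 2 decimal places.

4.96

χ² = (16−24)²/24 + (46−44)²/44 + (8−9)²/9 + (40−44)²/44 + (48−40)²/40 + (73−70)²/70
   = 2.667 + 0.091 + 0.111 + 0.364 + 1.600 + 0.129
Sum = 4.96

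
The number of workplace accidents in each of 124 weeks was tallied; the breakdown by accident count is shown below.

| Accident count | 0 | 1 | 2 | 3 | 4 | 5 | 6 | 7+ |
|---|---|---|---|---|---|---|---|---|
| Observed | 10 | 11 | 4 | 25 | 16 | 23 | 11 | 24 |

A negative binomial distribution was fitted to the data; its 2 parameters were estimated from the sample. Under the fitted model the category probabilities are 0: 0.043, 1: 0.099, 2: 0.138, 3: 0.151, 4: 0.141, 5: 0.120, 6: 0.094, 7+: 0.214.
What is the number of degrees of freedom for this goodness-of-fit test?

5

There are k = 8 categories and 2 parameters estimated from the data, so df = 8 − 1 − 2 = 5.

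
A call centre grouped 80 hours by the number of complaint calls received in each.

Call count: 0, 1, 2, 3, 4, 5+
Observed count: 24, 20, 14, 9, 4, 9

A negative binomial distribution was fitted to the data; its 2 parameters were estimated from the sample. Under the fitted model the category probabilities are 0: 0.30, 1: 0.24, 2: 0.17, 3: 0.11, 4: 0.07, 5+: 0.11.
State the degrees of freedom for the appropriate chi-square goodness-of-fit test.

There are k = 6 categories and 2 parameters estimated from the data, so df = 6 − 1 − 2 = 3.

3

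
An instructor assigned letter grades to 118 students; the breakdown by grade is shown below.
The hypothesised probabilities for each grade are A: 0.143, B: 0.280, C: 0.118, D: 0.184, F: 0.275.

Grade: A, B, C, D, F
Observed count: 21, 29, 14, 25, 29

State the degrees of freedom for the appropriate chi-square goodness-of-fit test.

There are k = 5 categories and no parameters were estimated from the data, so df = 5 − 1 = 4.

4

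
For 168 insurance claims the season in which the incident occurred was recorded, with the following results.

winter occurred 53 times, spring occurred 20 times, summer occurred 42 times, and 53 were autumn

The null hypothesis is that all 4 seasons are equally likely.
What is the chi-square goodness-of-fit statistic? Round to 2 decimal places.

17.29

Expected count for each of the 4 categories: 168/4 = 42.
winter: (53 − 42)²/42 = 121/42 = 2.881
spring: (20 − 42)²/42 = 484/42 = 11.524
summer: (42 − 42)²/42 = 0/42 = 0.000
autumn: (53 − 42)²/42 = 121/42 = 2.881
Sum = 17.29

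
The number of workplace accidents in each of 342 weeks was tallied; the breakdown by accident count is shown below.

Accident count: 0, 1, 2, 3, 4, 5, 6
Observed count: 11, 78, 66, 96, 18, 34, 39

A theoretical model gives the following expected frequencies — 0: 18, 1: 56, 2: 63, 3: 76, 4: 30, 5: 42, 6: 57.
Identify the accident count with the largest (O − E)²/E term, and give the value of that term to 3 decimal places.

1, 8.643

cat         O        E   (O−E)²/E
0          11       18     2.7222
1          78       56     8.6429
2          66       63     0.1429
3          96       76     5.2632
4          18       30     4.8000
5          34       42     1.5238
6          39       57     5.6842
The largest term is for 1: 8.643.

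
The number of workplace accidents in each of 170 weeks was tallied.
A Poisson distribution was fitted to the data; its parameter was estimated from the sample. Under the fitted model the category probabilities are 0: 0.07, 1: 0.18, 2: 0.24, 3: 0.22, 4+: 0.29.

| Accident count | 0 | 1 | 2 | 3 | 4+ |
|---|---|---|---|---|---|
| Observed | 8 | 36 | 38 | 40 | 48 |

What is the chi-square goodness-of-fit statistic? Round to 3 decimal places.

2.638

Expected counts E_i = n·p_i: 170×0.07 = 11.9, 170×0.18 = 30.6, 170×0.24 = 40.8, 170×0.22 = 37.4, 170×0.29 = 49.3.
χ² = (8−11.9)²/11.9 + (36−30.6)²/30.6 + (38−40.8)²/40.8 + (40−37.4)²/37.4 + (48−49.3)²/49.3
   = 1.2782 + 0.9529 + 0.1922 + 0.1807 + 0.0343
Sum = 2.638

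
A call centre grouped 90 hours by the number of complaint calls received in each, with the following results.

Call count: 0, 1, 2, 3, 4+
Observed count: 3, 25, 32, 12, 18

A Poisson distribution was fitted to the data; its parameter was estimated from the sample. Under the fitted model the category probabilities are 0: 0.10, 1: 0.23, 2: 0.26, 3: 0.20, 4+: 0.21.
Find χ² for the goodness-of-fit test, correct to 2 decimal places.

10.10

Expected counts E_i = n·p_i: 90×0.10 = 9, 90×0.23 = 20.7, 90×0.26 = 23.4, 90×0.20 = 18, 90×0.21 = 18.9.
cat         O        E   (O−E)²/E
0           3        9      4.000
1          25     20.7      0.893
2          32     23.4      3.161
3          12       18      2.000
4+         18     18.9      0.043
Sum = 10.10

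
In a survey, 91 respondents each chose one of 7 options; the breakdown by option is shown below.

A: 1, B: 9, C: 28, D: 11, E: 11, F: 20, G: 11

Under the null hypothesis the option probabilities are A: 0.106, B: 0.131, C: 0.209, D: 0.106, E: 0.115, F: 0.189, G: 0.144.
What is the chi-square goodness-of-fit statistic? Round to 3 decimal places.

Expected counts E_i = n·p_i: 91×0.106 = 9.646, 91×0.131 = 11.921, 91×0.209 = 19.019, 91×0.106 = 9.646, 91×0.115 = 10.465, 91×0.189 = 17.199, 91×0.144 = 13.104.
cat         O        E   (O−E)²/E
A           1    9.646     7.7497
B           9   11.921     0.7157
C          28   19.019     4.2409
D          11    9.646     0.1901
E          11   10.465     0.0274
F          20   17.199     0.4562
G          11   13.104     0.3378
Sum = 13.718

13.718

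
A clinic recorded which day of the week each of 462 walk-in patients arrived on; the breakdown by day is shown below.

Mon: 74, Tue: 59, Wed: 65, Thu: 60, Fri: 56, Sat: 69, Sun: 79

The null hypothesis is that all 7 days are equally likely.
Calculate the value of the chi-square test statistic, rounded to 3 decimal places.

6.485

Expected count for each of the 7 categories: 462/7 = 66.
χ² = (74−66)²/66 + (59−66)²/66 + (65−66)²/66 + (60−66)²/66 + (56−66)²/66 + (69−66)²/66 + (79−66)²/66
   = 0.9697 + 0.7424 + 0.0152 + 0.5455 + 1.5152 + 0.1364 + 2.5606
Sum = 6.485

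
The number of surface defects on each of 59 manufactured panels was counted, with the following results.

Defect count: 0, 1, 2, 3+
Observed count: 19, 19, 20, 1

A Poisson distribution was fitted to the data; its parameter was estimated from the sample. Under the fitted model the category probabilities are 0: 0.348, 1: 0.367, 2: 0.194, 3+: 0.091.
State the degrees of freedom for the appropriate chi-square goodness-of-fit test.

There are k = 4 categories and 1 parameter estimated from the data, so df = 4 − 1 − 1 = 2.

2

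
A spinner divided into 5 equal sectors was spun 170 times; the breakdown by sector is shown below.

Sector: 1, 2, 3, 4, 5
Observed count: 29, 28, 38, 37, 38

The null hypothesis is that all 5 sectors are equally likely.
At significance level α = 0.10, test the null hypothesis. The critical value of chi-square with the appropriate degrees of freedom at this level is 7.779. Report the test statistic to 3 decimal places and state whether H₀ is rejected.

3.000; do not reject

Under H₀ each category has probability 1/5, so each expected count is 170/5 = 34.
1: (29 − 34)²/34 = 25/34 = 0.7353
2: (28 − 34)²/34 = 36/34 = 1.0588
3: (38 − 34)²/34 = 16/34 = 0.4706
4: (37 − 34)²/34 = 9/34 = 0.2647
5: (38 − 34)²/34 = 16/34 = 0.4706
Sum = 3.000
df = 4. Since 3.000 < 7.779, we do not reject H₀.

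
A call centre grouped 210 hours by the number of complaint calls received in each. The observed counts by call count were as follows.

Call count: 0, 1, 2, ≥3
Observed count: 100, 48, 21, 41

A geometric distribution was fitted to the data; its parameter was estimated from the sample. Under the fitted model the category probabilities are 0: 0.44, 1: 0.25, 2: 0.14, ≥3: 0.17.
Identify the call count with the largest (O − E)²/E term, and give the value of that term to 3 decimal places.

Expected counts E_i = n·p_i: 210×0.44 = 92.4, 210×0.25 = 52.5, 210×0.14 = 29.4, 210×0.17 = 35.7.
cat         O        E   (O−E)²/E
0         100     92.4     0.6251
1          48     52.5     0.3857
2          21     29.4     2.4000
≥3         41     35.7     0.7868
The largest term is for 2: 2.400.

2, 2.400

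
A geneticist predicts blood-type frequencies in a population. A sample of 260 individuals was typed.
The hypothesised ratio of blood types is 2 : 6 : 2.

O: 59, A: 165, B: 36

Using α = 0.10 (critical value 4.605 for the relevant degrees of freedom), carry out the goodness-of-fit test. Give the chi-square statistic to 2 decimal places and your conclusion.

6.38; reject

Ratio total = 10. Expected counts: 260×2/10 = 52, 260×6/10 = 156, 260×2/10 = 52.
O: (59 − 52)²/52 = 49/52 = 0.942
A: (165 − 156)²/156 = 81/156 = 0.519
B: (36 − 52)²/52 = 256/52 = 4.923
Sum = 6.38
df = 2. Since 6.38 > 4.605, we reject H₀.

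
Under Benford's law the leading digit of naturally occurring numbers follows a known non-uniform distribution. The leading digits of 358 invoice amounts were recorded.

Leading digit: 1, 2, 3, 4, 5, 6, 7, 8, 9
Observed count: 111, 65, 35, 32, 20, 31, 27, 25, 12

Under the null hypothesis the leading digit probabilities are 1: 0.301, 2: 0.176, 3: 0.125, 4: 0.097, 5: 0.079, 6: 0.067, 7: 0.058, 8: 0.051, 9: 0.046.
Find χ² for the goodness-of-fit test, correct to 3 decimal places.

12.550

Expected counts E_i = n·p_i: 358×0.301 = 107.758, 358×0.176 = 63.008, 358×0.125 = 44.75, 358×0.097 = 34.726, 358×0.079 = 28.282, 358×0.067 = 23.986, 358×0.058 = 20.764, 358×0.051 = 18.258, 358×0.046 = 16.468.
χ² = (111−107.758)²/107.758 + (65−63.008)²/63.008 + (35−44.75)²/44.75 + (32−34.726)²/34.726 + (20−28.282)²/28.282 + (31−23.986)²/23.986 + (27−20.764)²/20.764 + (25−18.258)²/18.258 + (12−16.468)²/16.468
   = 0.0975 + 0.0630 + 2.1243 + 0.2140 + 2.4253 + 2.0510 + 1.8728 + 2.4896 + 1.2122
Sum = 12.550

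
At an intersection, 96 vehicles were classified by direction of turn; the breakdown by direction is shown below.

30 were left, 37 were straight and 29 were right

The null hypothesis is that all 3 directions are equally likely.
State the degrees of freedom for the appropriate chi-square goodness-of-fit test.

There are k = 3 categories and no parameters were estimated from the data, so df = 3 − 1 = 2.

2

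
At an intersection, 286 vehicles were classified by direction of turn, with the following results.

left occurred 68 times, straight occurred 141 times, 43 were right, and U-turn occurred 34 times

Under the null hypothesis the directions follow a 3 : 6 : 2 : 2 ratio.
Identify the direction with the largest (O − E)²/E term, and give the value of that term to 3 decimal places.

Ratio total = 13. Expected counts: 286×3/13 = 66, 286×6/13 = 132, 286×2/13 = 44, 286×2/13 = 44.
χ² = (68−66)²/66 + (141−132)²/132 + (43−44)²/44 + (34−44)²/44
   = 0.0606 + 0.6136 + 0.0227 + 2.2727
The largest term is for U-turn: 2.273.

U-turn, 2.273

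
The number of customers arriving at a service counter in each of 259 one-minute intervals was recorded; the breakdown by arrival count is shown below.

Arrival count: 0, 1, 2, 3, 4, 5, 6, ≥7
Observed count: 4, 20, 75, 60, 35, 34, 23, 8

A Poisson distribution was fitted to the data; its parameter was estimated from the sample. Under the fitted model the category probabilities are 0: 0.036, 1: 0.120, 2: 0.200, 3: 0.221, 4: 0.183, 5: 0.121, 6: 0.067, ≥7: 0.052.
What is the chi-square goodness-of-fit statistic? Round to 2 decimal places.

Expected counts E_i = n·p_i: 259×0.036 = 9.324, 259×0.120 = 31.08, 259×0.200 = 51.8, 259×0.221 = 57.239, 259×0.183 = 47.397, 259×0.121 = 31.339, 259×0.067 = 17.353, 259×0.052 = 13.468.
0: (4 − 9.324)²/9.324 = 28.344976/9.324 = 3.040
1: (20 − 31.08)²/31.08 = 122.7664/31.08 = 3.950
2: (75 − 51.8)²/51.8 = 538.24/51.8 = 10.391
3: (60 − 57.239)²/57.239 = 7.623121/57.239 = 0.133
4: (35 − 47.397)²/47.397 = 153.685609/47.397 = 3.243
5: (34 − 31.339)²/31.339 = 7.080921/31.339 = 0.226
6: (23 − 17.353)²/17.353 = 31.888609/17.353 = 1.838
≥7: (8 − 13.468)²/13.468 = 29.899024/13.468 = 2.220
Sum = 25.04

25.04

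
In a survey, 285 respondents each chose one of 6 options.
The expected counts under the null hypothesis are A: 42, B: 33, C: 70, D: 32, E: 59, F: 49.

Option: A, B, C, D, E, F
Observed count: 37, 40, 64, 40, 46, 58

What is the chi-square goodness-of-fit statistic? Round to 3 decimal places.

χ² = (37−42)²/42 + (40−33)²/33 + (64−70)²/70 + (40−32)²/32 + (46−59)²/59 + (58−49)²/49
   = 0.5952 + 1.4848 + 0.5143 + 2.0000 + 2.8644 + 1.6531
Sum = 9.112

9.112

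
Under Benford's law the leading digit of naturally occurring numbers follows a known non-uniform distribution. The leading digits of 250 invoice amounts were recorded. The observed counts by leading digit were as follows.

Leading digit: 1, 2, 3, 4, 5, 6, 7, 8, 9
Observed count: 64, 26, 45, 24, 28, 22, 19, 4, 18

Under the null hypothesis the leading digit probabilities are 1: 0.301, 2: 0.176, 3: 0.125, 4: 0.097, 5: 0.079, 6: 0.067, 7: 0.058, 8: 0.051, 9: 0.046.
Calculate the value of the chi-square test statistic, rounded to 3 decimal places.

31.265

Expected counts E_i = n·p_i: 250×0.301 = 75.25, 250×0.176 = 44, 250×0.125 = 31.25, 250×0.097 = 24.25, 250×0.079 = 19.75, 250×0.067 = 16.75, 250×0.058 = 14.5, 250×0.051 = 12.75, 250×0.046 = 11.5.
cat         O        E   (O−E)²/E
1          64    75.25     1.6819
2          26       44     7.3636
3          45    31.25     6.0500
4          24    24.25     0.0026
5          28    19.75     3.4462
6          22    16.75     1.6455
7          19     14.5     1.3966
8           4    12.75     6.0049
9          18     11.5     3.6739
Sum = 31.265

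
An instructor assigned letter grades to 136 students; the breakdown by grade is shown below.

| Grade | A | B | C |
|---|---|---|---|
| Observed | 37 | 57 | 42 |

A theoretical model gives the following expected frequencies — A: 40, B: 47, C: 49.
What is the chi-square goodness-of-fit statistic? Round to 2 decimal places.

3.35

χ² = (37−40)²/40 + (57−47)²/47 + (42−49)²/49
   = 0.225 + 2.128 + 1.000
Sum = 3.35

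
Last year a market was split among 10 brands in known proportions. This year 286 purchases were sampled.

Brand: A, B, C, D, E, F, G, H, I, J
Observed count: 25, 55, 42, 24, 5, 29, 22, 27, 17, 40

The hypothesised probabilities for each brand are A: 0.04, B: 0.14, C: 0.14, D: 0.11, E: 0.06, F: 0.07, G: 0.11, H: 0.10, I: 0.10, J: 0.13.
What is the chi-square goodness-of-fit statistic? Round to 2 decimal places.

Expected counts E_i = n·p_i: 286×0.04 = 11.44, 286×0.14 = 40.04, 286×0.14 = 40.04, 286×0.11 = 31.46, 286×0.06 = 17.16, 286×0.07 = 20.02, 286×0.11 = 31.46, 286×0.10 = 28.6, 286×0.10 = 28.6, 286×0.13 = 37.18.
χ² = (25−11.44)²/11.44 + (55−40.04)²/40.04 + (42−40.04)²/40.04 + (24−31.46)²/31.46 + (5−17.16)²/17.16 + (29−20.02)²/20.02 + (22−31.46)²/31.46 + (27−28.6)²/28.6 + (17−28.6)²/28.6 + (40−37.18)²/37.18
   = 16.073 + 5.589 + 0.096 + 1.769 + 8.617 + 4.028 + 2.845 + 0.090 + 4.705 + 0.214
Sum = 44.03

44.03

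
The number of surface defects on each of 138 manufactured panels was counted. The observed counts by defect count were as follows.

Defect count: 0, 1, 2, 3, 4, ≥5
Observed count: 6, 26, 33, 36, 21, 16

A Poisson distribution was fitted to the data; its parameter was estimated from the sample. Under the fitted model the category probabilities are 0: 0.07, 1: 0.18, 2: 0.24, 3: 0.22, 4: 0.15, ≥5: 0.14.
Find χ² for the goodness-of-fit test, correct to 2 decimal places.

Expected counts E_i = n·p_i: 138×0.07 = 9.66, 138×0.18 = 24.84, 138×0.24 = 33.12, 138×0.22 = 30.36, 138×0.15 = 20.7, 138×0.14 = 19.32.
cat         O        E   (O−E)²/E
0           6     9.66      1.387
1          26    24.84      0.054
2          33    33.12      0.000
3          36    30.36      1.048
4          21     20.7      0.004
≥5         16    19.32      0.571
Sum = 3.06

3.06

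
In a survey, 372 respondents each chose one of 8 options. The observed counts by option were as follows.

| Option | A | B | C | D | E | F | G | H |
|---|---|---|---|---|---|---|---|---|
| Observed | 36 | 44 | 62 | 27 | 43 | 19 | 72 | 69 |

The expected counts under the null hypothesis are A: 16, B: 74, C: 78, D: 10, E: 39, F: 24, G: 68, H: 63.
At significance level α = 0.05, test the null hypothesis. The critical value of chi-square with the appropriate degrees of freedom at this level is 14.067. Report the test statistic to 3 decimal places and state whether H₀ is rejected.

71.603; reject

χ² = (36−16)²/16 + (44−74)²/74 + (62−78)²/78 + (27−10)²/10 + (43−39)²/39 + (19−24)²/24 + (72−68)²/68 + (69−63)²/63
   = 25.0000 + 12.1622 + 3.2821 + 28.9000 + 0.4103 + 1.0417 + 0.2353 + 0.5714
Sum = 71.603
df = 7. Since 71.603 > 14.067, we reject H₀.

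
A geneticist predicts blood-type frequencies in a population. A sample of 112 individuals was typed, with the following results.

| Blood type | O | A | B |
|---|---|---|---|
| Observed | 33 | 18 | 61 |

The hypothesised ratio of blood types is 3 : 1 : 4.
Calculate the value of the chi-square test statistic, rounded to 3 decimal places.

Ratio total = 8. Expected counts: 112×3/8 = 42, 112×1/8 = 14, 112×4/8 = 56.
cat         O        E   (O−E)²/E
O          33       42     1.9286
A          18       14     1.1429
B          61       56     0.4464
Sum = 3.518

3.518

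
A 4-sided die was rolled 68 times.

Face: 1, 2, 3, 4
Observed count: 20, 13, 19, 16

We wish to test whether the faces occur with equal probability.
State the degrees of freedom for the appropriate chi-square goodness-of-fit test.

There are k = 4 categories and no parameters were estimated from the data, so df = 4 − 1 = 3.

3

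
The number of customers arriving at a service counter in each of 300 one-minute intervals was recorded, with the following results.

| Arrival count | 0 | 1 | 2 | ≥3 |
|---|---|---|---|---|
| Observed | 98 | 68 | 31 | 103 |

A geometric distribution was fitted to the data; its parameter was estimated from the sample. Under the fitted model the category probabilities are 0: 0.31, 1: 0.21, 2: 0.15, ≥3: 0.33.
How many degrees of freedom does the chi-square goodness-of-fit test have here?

2

There are k = 4 categories and 1 parameter estimated from the data, so df = 4 − 1 − 1 = 2.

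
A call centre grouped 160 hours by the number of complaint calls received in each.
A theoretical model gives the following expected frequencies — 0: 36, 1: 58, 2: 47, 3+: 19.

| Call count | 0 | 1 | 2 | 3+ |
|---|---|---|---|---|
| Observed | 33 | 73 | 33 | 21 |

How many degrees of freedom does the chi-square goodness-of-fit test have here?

3

There are k = 4 categories and no parameters were estimated from the data, so df = 4 − 1 = 3.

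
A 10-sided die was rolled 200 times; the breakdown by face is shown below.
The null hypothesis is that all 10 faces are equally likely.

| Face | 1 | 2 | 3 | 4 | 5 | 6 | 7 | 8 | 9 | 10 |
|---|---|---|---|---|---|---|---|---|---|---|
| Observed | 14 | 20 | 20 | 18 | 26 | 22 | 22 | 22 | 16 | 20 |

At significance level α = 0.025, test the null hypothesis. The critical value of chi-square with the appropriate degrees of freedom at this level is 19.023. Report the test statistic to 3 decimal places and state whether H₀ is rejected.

Expected count for each of the 10 categories: 200/10 = 20.
1: (14 − 20)²/20 = 36/20 = 1.8000
2: (20 − 20)²/20 = 0/20 = 0.0000
3: (20 − 20)²/20 = 0/20 = 0.0000
4: (18 − 20)²/20 = 4/20 = 0.2000
5: (26 − 20)²/20 = 36/20 = 1.8000
6: (22 − 20)²/20 = 4/20 = 0.2000
7: (22 − 20)²/20 = 4/20 = 0.2000
8: (22 − 20)²/20 = 4/20 = 0.2000
9: (16 − 20)²/20 = 16/20 = 0.8000
10: (20 − 20)²/20 = 0/20 = 0.0000
Sum = 5.200
df = 9. Since 5.200 < 19.023, we do not reject H₀.

5.200; do not reject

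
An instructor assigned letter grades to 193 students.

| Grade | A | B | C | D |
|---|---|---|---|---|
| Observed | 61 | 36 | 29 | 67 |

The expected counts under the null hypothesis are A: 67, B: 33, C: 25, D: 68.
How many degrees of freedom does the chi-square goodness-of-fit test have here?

There are k = 4 categories and no parameters were estimated from the data, so df = 4 − 1 = 3.

3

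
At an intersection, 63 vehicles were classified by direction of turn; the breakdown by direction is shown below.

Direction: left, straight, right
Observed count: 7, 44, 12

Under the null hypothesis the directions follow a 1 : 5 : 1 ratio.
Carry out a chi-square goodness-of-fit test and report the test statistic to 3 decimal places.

1.467

Ratio total = 7. Expected counts: 63×1/7 = 9, 63×5/7 = 45, 63×1/7 = 9.
left: (7 − 9)²/9 = 4/9 = 0.4444
straight: (44 − 45)²/45 = 1/45 = 0.0222
right: (12 − 9)²/9 = 9/9 = 1.0000
Sum = 1.467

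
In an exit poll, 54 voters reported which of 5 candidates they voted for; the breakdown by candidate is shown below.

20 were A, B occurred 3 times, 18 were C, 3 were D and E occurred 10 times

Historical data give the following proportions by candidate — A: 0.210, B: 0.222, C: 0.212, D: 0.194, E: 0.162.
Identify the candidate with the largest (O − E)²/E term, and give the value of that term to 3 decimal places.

B, 6.739

Expected counts E_i = n·p_i: 54×0.210 = 11.34, 54×0.222 = 11.988, 54×0.212 = 11.448, 54×0.194 = 10.476, 54×0.162 = 8.748.
χ² = (20−11.34)²/11.34 + (3−11.988)²/11.988 + (18−11.448)²/11.448 + (3−10.476)²/10.476 + (10−8.748)²/8.748
   = 6.6134 + 6.7388 + 3.7499 + 5.3351 + 0.1792
The largest term is for B: 6.739.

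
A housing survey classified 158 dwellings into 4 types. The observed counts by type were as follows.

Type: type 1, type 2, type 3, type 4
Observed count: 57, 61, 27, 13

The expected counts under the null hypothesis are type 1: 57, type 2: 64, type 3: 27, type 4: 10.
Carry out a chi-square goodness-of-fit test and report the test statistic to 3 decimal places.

1.041

χ² = (57−57)²/57 + (61−64)²/64 + (27−27)²/27 + (13−10)²/10
   = 0.0000 + 0.1406 + 0.0000 + 0.9000
Sum = 1.041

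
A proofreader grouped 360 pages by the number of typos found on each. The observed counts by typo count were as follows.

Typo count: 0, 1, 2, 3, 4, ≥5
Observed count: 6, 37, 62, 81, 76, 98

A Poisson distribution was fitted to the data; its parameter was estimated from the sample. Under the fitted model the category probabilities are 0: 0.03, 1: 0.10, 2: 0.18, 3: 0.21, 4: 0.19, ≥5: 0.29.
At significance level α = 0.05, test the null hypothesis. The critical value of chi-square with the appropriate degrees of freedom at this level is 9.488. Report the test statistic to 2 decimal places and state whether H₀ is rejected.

Expected counts E_i = n·p_i: 360×0.03 = 10.8, 360×0.10 = 36, 360×0.18 = 64.8, 360×0.21 = 75.6, 360×0.19 = 68.4, 360×0.29 = 104.4.
cat         O        E   (O−E)²/E
0           6     10.8      2.133
1          37       36      0.028
2          62     64.8      0.121
3          81     75.6      0.386
4          76     68.4      0.844
≥5         98    104.4      0.392
Sum = 3.90
df = 4. Since 3.90 < 9.488, we do not reject H₀.

3.90; do not reject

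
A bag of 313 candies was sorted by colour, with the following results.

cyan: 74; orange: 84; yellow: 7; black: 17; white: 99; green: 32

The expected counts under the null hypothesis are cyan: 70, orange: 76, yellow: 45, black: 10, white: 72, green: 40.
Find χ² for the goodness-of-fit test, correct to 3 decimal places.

49.785

cat         O        E   (O−E)²/E
cyan       74       70     0.2286
orange     84       76     0.8421
yellow      7       45    32.0889
black      17       10     4.9000
white      99       72    10.1250
green      32       40     1.6000
Sum = 49.785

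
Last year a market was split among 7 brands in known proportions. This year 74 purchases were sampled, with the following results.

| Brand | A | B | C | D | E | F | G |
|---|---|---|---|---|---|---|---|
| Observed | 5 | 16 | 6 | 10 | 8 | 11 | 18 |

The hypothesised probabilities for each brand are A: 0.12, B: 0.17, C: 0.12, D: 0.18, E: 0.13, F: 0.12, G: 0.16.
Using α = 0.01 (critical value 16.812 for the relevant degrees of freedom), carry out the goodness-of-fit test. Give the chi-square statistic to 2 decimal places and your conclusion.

8.37; do not reject

Expected counts E_i = n·p_i: 74×0.12 = 8.88, 74×0.17 = 12.58, 74×0.12 = 8.88, 74×0.18 = 13.32, 74×0.13 = 9.62, 74×0.12 = 8.88, 74×0.16 = 11.84.
χ² = (5−8.88)²/8.88 + (16−12.58)²/12.58 + (6−8.88)²/8.88 + (10−13.32)²/13.32 + (8−9.62)²/9.62 + (11−8.88)²/8.88 + (18−11.84)²/11.84
   = 1.695 + 0.930 + 0.934 + 0.828 + 0.273 + 0.506 + 3.205
Sum = 8.37
df = 6. Since 8.37 < 16.812, we do not reject H₀.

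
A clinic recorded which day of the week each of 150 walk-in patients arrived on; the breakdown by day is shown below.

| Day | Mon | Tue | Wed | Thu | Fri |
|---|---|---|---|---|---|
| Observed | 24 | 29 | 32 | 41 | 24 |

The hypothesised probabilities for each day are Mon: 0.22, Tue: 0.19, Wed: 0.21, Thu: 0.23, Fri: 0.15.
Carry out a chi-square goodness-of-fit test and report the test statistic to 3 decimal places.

3.796

Expected counts E_i = n·p_i: 150×0.22 = 33, 150×0.19 = 28.5, 150×0.21 = 31.5, 150×0.23 = 34.5, 150×0.15 = 22.5.
cat         O        E   (O−E)²/E
Mon        24       33     2.4545
Tue        29     28.5     0.0088
Wed        32     31.5     0.0079
Thu        41     34.5     1.2246
Fri        24     22.5     0.1000
Sum = 3.796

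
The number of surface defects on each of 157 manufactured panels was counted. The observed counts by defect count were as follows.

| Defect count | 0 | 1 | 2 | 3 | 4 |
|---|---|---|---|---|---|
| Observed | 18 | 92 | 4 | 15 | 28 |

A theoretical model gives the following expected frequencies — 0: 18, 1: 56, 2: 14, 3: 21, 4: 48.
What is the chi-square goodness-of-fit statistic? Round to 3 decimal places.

40.333

0: (18 − 18)²/18 = 0/18 = 0.0000
1: (92 − 56)²/56 = 1296/56 = 23.1429
2: (4 − 14)²/14 = 100/14 = 7.1429
3: (15 − 21)²/21 = 36/21 = 1.7143
4: (28 − 48)²/48 = 400/48 = 8.3333
Sum = 40.333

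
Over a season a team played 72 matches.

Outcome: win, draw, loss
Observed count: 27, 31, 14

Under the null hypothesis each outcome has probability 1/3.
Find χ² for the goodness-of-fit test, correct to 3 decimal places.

Expected count for each of the 3 categories: 72/3 = 24.
χ² = (27−24)²/24 + (31−24)²/24 + (14−24)²/24
   = 0.3750 + 2.0417 + 4.1667
Sum = 6.583

6.583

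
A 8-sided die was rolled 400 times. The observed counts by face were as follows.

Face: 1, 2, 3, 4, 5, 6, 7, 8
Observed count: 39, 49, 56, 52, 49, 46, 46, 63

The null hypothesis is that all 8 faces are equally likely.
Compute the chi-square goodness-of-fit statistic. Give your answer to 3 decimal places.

Expected count for each of the 8 categories: 400/8 = 50.
χ² = (39−50)²/50 + (49−50)²/50 + (56−50)²/50 + (52−50)²/50 + (49−50)²/50 + (46−50)²/50 + (46−50)²/50 + (63−50)²/50
   = 2.4200 + 0.0200 + 0.7200 + 0.0800 + 0.0200 + 0.3200 + 0.3200 + 3.3800
Sum = 7.280

7.280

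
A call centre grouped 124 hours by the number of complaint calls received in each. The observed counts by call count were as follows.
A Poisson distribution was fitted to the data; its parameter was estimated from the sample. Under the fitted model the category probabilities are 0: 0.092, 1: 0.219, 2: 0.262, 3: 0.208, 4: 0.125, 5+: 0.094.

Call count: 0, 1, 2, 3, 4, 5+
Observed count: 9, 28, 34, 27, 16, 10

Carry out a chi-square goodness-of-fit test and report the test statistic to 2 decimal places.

0.91

Expected counts E_i = n·p_i: 124×0.092 = 11.408, 124×0.219 = 27.156, 124×0.262 = 32.488, 124×0.208 = 25.792, 124×0.125 = 15.5, 124×0.094 = 11.656.
cat         O        E   (O−E)²/E
0           9   11.408      0.508
1          28   27.156      0.026
2          34   32.488      0.070
3          27   25.792      0.057
4          16     15.5      0.016
5+         10   11.656      0.235
Sum = 0.91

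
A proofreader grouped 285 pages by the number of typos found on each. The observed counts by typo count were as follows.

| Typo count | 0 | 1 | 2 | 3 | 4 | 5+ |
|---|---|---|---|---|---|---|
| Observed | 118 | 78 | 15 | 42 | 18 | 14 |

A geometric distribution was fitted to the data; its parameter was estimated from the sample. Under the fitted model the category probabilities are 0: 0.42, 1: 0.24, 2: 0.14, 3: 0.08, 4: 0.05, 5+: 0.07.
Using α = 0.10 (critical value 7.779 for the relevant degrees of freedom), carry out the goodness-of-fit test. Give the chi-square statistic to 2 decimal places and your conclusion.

Expected counts E_i = n·p_i: 285×0.42 = 119.7, 285×0.24 = 68.4, 285×0.14 = 39.9, 285×0.08 = 22.8, 285×0.05 = 14.25, 285×0.07 = 19.95.
0: (118 − 119.7)²/119.7 = 2.89/119.7 = 0.024
1: (78 − 68.4)²/68.4 = 92.16/68.4 = 1.347
2: (15 − 39.9)²/39.9 = 620.01/39.9 = 15.539
3: (42 − 22.8)²/22.8 = 368.64/22.8 = 16.168
4: (18 − 14.25)²/14.25 = 14.0625/14.25 = 0.987
5+: (14 − 19.95)²/19.95 = 35.4025/19.95 = 1.775
Sum = 35.84
df = 4. Since 35.84 > 7.779, we reject H₀.

35.84; reject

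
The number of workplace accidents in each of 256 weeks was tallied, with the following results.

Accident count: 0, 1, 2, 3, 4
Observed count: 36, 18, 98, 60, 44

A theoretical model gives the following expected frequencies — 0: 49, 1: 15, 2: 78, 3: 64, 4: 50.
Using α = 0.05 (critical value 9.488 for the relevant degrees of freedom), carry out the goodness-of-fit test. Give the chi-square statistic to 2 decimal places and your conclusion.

0: (36 − 49)²/49 = 169/49 = 3.449
1: (18 − 15)²/15 = 9/15 = 0.600
2: (98 − 78)²/78 = 400/78 = 5.128
3: (60 − 64)²/64 = 16/64 = 0.250
4: (44 − 50)²/50 = 36/50 = 0.720
Sum = 10.15
df = 4. Since 10.15 > 9.488, we reject H₀.

10.15; reject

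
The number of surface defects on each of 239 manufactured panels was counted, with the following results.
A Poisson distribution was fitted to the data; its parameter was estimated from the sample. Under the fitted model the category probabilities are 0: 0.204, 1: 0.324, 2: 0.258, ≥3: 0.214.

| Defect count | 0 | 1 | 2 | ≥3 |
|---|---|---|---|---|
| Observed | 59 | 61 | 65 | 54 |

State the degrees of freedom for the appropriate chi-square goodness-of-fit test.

2

There are k = 4 categories and 1 parameter estimated from the data, so df = 4 − 1 − 1 = 2.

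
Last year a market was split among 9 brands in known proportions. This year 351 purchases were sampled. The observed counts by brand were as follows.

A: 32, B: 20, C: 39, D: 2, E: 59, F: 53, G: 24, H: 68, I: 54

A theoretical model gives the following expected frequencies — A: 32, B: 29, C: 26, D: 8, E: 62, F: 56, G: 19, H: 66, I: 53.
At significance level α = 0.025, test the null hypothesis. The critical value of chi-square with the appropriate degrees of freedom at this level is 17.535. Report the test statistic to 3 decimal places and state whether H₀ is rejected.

15.494; do not reject

A: (32 − 32)²/32 = 0/32 = 0.0000
B: (20 − 29)²/29 = 81/29 = 2.7931
C: (39 − 26)²/26 = 169/26 = 6.5000
D: (2 − 8)²/8 = 36/8 = 4.5000
E: (59 − 62)²/62 = 9/62 = 0.1452
F: (53 − 56)²/56 = 9/56 = 0.1607
G: (24 − 19)²/19 = 25/19 = 1.3158
H: (68 − 66)²/66 = 4/66 = 0.0606
I: (54 − 53)²/53 = 1/53 = 0.0189
Sum = 15.494
df = 8. Since 15.494 < 17.535, we do not reject H₀.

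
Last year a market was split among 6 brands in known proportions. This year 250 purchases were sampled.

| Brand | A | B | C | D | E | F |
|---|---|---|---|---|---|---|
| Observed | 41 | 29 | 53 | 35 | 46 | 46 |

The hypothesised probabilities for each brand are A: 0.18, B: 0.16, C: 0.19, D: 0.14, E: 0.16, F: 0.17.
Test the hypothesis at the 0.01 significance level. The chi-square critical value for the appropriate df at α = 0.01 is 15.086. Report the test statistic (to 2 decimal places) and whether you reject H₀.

Expected counts E_i = n·p_i: 250×0.18 = 45, 250×0.16 = 40, 250×0.19 = 47.5, 250×0.14 = 35, 250×0.16 = 40, 250×0.17 = 42.5.
cat         O        E   (O−E)²/E
A          41       45      0.356
B          29       40      3.025
C          53     47.5      0.637
D          35       35      0.000
E          46       40      0.900
F          46     42.5      0.288
Sum = 5.21
df = 5. Since 5.21 < 15.086, we do not reject H₀.

5.21; do not reject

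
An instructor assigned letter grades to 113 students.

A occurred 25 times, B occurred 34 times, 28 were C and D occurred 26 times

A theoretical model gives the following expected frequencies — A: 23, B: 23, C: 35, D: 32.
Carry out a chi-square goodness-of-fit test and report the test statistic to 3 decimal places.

7.960

cat         O        E   (O−E)²/E
A          25       23     0.1739
B          34       23     5.2609
C          28       35     1.4000
D          26       32     1.1250
Sum = 7.960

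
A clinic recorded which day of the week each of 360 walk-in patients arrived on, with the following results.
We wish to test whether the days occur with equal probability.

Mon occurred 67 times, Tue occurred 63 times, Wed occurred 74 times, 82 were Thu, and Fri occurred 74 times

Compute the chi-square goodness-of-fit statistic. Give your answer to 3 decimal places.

Under H₀ each category has probability 1/5, so each expected count is 360/5 = 72.
cat         O        E   (O−E)²/E
Mon        67       72     0.3472
Tue        63       72     1.1250
Wed        74       72     0.0556
Thu        82       72     1.3889
Fri        74       72     0.0556
Sum = 2.972

2.972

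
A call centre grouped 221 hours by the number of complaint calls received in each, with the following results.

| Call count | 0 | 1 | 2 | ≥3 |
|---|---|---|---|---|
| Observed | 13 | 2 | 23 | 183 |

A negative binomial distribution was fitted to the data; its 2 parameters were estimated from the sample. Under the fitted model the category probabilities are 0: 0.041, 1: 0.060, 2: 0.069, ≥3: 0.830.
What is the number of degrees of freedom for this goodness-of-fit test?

1

There are k = 4 categories and 2 parameters estimated from the data, so df = 4 − 1 − 2 = 1.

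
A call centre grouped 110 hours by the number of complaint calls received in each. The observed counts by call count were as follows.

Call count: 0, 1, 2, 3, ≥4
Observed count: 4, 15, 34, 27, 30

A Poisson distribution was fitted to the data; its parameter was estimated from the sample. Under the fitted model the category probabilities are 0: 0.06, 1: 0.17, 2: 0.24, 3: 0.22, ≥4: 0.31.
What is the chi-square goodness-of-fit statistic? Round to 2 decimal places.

4.76

Expected counts E_i = n·p_i: 110×0.06 = 6.6, 110×0.17 = 18.7, 110×0.24 = 26.4, 110×0.22 = 24.2, 110×0.31 = 34.1.
0: (4 − 6.6)²/6.6 = 6.76/6.6 = 1.024
1: (15 − 18.7)²/18.7 = 13.69/18.7 = 0.732
2: (34 − 26.4)²/26.4 = 57.76/26.4 = 2.188
3: (27 − 24.2)²/24.2 = 7.84/24.2 = 0.324
≥4: (30 − 34.1)²/34.1 = 16.81/34.1 = 0.493
Sum = 4.76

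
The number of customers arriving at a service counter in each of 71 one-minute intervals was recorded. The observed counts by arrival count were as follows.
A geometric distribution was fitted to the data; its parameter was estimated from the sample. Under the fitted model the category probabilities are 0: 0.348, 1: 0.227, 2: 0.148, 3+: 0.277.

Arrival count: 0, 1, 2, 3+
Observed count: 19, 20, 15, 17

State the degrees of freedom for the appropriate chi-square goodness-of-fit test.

2

There are k = 4 categories and 1 parameter estimated from the data, so df = 4 − 1 − 1 = 2.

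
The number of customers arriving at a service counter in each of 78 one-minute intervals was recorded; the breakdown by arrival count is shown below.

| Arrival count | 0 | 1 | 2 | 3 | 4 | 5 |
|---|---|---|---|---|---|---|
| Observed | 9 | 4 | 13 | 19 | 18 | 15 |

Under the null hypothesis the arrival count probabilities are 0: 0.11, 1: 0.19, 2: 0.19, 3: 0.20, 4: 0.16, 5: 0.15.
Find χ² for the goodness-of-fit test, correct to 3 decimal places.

Expected counts E_i = n·p_i: 78×0.11 = 8.58, 78×0.19 = 14.82, 78×0.19 = 14.82, 78×0.20 = 15.6, 78×0.16 = 12.48, 78×0.15 = 11.7.
χ² = (9−8.58)²/8.58 + (4−14.82)²/14.82 + (13−14.82)²/14.82 + (19−15.6)²/15.6 + (18−12.48)²/12.48 + (15−11.7)²/11.7
   = 0.0206 + 7.8996 + 0.2235 + 0.7410 + 2.4415 + 0.9308
Sum = 12.257

12.257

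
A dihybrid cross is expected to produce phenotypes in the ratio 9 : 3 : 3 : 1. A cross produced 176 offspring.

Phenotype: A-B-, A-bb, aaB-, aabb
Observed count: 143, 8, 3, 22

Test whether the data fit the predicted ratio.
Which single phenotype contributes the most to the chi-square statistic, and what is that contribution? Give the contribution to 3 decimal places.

aaB-, 27.273

Ratio total = 16. Expected counts: 176×9/16 = 99, 176×3/16 = 33, 176×3/16 = 33, 176×1/16 = 11.
A-B-: (143 − 99)²/99 = 1936/99 = 19.5556
A-bb: (8 − 33)²/33 = 625/33 = 18.9394
aaB-: (3 − 33)²/33 = 900/33 = 27.2727
aabb: (22 − 11)²/11 = 121/11 = 11.0000
The largest term is for aaB-: 27.273.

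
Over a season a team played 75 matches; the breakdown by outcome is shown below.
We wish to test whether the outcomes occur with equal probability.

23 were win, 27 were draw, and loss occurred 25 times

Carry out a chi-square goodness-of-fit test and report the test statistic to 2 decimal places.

0.32

Under H₀ each category has probability 1/3, so each expected count is 75/3 = 25.
win: (23 − 25)²/25 = 4/25 = 0.160
draw: (27 − 25)²/25 = 4/25 = 0.160
loss: (25 − 25)²/25 = 0/25 = 0.000
Sum = 0.32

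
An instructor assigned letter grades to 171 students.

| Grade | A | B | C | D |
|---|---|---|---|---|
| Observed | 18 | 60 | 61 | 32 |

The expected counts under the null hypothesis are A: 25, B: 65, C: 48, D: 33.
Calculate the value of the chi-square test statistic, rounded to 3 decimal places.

χ² = (18−25)²/25 + (60−65)²/65 + (61−48)²/48 + (32−33)²/33
   = 1.9600 + 0.3846 + 3.5208 + 0.0303
Sum = 5.896

5.896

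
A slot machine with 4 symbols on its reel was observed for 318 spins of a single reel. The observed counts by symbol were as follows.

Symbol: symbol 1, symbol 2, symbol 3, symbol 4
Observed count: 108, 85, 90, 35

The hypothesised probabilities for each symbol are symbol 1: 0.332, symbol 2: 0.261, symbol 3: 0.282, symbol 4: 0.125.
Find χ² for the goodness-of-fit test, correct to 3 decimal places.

Expected counts E_i = n·p_i: 318×0.332 = 105.576, 318×0.261 = 82.998, 318×0.282 = 89.676, 318×0.125 = 39.75.
cat           O        E   (O−E)²/E
symbol 1    108  105.576     0.0557
symbol 2     85   82.998     0.0483
symbol 3     90   89.676     0.0012
symbol 4     35    39.75     0.5676
Sum = 0.673

0.673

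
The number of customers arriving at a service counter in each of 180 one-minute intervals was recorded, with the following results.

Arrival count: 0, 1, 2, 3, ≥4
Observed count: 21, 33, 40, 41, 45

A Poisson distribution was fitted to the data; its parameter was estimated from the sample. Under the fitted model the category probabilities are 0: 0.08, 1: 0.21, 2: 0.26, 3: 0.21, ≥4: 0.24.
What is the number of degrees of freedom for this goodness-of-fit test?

There are k = 5 categories and 1 parameter estimated from the data, so df = 5 − 1 − 1 = 3.

3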